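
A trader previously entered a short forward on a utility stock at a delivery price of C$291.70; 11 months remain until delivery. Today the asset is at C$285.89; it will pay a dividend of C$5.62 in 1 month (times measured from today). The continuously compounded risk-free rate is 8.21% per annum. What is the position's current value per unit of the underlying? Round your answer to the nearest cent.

-C$9.76

PV(remaining dividends) I = 5.62·e^(−0.0821·1/12) = 5.5817
Current forward F = (S − I)·e^(rT) = (285.89 − 5.5817)·e^(0.0821·11/12) = 280.3083 × 1.078163 = 302.2180
Value (long) = (F − K)·e^(−rT) = (302.2180 − 291.70) × 0.927504 = 9.7555
Short position value = −(long value) = -C$9.76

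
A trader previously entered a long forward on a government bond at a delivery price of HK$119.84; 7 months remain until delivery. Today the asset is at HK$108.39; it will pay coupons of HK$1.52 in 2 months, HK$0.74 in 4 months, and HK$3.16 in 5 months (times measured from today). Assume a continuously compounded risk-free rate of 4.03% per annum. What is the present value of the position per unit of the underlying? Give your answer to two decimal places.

-HK$14.01

PV(remaining coupons) I = 1.52·e^(−0.0403·2/12) + 0.74·e^(−0.0403·4/12) + 3.16·e^(−0.0403·5/12) = 5.3473
Current forward F = (S − I)·e^(rT) = (108.39 − 5.3473)·e^(0.0403·7/12) = 103.0427 × 1.023787 = 105.4938
Value (long) = (F − K)·e^(−rT) = (105.4938 − 119.84) × 0.976766 = -14.0129
Value = -HK$14.01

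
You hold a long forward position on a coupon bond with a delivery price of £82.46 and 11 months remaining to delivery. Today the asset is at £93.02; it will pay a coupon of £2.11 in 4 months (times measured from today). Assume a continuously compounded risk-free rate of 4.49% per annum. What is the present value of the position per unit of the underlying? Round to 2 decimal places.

£11.81

PV(remaining coupons) I = 2.11·e^(−0.0449·4/12) = 2.0787
Current forward F = (S − I)·e^(rT) = (93.02 − 2.0787)·e^(0.0449·11/12) = 90.9413 × 1.042017 = 94.7624
Value (long) = (F − K)·e^(−rT) = (94.7624 − 82.46) × 0.959677 = 11.8063
Value = £11.81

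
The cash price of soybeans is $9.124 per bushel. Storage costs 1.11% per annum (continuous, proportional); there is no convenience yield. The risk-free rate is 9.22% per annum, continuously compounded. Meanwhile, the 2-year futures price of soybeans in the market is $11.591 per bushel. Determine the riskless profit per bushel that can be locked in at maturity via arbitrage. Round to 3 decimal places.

Fair futures: F* = S·e^(carry·T), with carry = (r + u) = 0.0922 + 0.0111 = 0.1033
F* = 9.124 · e^(0.1033 × 2) = 9.124 · e^0.206600 = 9.124 × 1.229491 = $11.2179
Market $11.591 > fair $11.2179: forward overpriced → cash-and-carry (buy spot, short the forward).
At maturity, profit = |F_mkt − F*| = |11.591 − 11.2179| = $0.373 per bushel

$0.373 per bushel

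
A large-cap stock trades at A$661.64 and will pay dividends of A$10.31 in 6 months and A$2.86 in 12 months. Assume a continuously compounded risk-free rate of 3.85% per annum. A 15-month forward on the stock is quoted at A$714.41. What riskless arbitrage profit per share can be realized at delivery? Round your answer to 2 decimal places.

PV(dividends) I = 10.31·e^(−0.0385·6/12) + 2.86·e^(−0.0385·12/12) = 12.8654
Fair forward F* = (S − I)·e^(rT) = (661.64 − 12.8654)·e^0.048125 = 648.7746 × 1.049302 = 680.7605
Market A$714.41 > fair 680.7605: forward overpriced → cash-and-carry (borrow at r, buy the stock and collect the dividends, short the forward).
Profit at T = |F_mkt − F*| = |714.41 − 680.7605| = A$33.65 per share

A$33.65 per share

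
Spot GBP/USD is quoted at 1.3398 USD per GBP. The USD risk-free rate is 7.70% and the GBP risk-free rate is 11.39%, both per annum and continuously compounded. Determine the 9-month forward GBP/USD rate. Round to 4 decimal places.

F = S·e^((r_USD − r_GBP)T) = 1.3398 · e^((0.0770 − 0.1139) × 9/12)
= 1.3398 · e^-0.027675 = 1.3398 × 0.972704
F = 1.3032 USD per GBP

1.3032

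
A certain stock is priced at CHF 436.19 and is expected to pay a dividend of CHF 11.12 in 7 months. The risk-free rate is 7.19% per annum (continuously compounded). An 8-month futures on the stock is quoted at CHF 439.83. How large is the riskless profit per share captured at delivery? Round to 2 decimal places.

PV(dividends) I = 11.12·e^(−0.0719·7/12) = 10.6633
Fair futures F* = (S − I)·e^(rT) = (436.19 − 10.6633)·e^0.047933 = 425.5267 × 1.049100 = 446.4201
Market CHF 439.83 < fair 446.4201: forward underpriced → reverse cash-and-carry (short the stock, invest proceeds at r, pay the dividends, go long the forward).
Profit at T = |F_mkt − F*| = |439.83 − 446.4201| = CHF 6.59 per share

CHF 6.59 per share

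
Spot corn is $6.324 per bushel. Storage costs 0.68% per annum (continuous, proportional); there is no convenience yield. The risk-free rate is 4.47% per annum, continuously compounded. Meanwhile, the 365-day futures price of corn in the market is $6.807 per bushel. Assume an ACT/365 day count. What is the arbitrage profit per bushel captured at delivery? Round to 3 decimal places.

Fair futures: F* = S·e^(carry·T), with carry = (r + u) = 0.0447 + 0.0068 = 0.0515
F* = 6.324 · e^(0.0515 × 365/365) = 6.324 · e^0.051500 = 6.324 × 1.052849 = $6.6582
Market $6.807 > fair $6.6582: forward overpriced → cash-and-carry (buy spot, short the forward).
At maturity, profit = |F_mkt − F*| = |6.807 − 6.6582| = $0.149 per bushel

$0.149 per bushel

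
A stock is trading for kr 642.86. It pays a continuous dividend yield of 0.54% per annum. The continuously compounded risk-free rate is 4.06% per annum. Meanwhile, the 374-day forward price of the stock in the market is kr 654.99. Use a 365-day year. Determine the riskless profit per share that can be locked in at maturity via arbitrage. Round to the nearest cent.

Fair forward: F* = S·e^(carry·T), with carry = (r − q) = 0.0406 − 0.0054 = 0.0352
F* = 642.86 · e^(0.0352 × 374/365) = 642.86 · e^0.036068 = 642.86 × 1.036726 = kr 666.4697
Market kr 654.99 < fair kr 666.4697: forward underpriced → reverse cash-and-carry (short spot, go long the forward).
At maturity, profit = |F_mkt − F*| = |654.99 − 666.4697| = kr 11.48 per share

kr 11.48 per share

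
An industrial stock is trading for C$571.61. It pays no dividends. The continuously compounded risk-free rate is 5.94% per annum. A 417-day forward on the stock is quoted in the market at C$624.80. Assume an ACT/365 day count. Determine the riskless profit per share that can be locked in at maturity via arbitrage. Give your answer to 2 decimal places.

Fair forward: F* = S·e^(carry·T), with carry = r = 0.0594
F* = 571.61 · e^(0.0594 × 417/365) = 571.61 · e^0.067862 = 571.61 × 1.070218 = C$611.7473
Market C$624.80 > fair C$611.7473: forward overpriced → cash-and-carry (buy spot, short the forward).
At maturity, profit = |F_mkt − F*| = |624.80 − 611.7473| = C$13.05 per share

C$13.05 per share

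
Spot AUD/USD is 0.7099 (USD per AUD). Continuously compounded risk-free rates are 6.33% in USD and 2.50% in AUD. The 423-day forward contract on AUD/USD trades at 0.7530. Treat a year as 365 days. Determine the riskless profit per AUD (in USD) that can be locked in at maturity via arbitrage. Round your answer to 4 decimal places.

0.0109 per AUD (in USD)

Fair forward: F* = S·e^(carry·T), with carry = (r_USD − r_AUD) = 0.0633 − 0.0250 = 0.0383
F* = 0.7099 · e^(0.0383 × 423/365) = 0.7099 · e^0.044386 = 0.7099 × 1.045386 = 0.7421
Market 0.7530 > fair 0.7421: forward overpriced → cash-and-carry (buy spot, short the forward).
At maturity, profit = |F_mkt − F*| = |0.7530 − 0.7421| = 0.0109 per AUD (in USD)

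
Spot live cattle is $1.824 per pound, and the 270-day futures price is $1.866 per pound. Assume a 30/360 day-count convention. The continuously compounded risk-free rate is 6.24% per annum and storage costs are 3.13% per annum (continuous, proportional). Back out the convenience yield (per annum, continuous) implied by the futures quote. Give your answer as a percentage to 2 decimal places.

6.33%

F = S·e^((r+u−y)T) ⇒ (r+u−y) = ln(F/S)/T
ln(1.866/1.824) = 0.022765; /T ⇒ 0.030353
y = r + u − ln(F/S)/T = 0.0624 + 0.0313 − 0.030353 = 0.063347
y = 6.33%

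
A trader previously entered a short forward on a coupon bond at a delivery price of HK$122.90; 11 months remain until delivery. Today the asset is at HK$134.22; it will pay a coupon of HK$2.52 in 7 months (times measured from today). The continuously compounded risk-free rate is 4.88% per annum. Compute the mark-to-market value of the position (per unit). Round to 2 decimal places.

-HK$14.25

PV(remaining coupons) I = 2.52·e^(−0.0488·7/12) = 2.4493
Current forward F = (S − I)·e^(rT) = (134.22 − 2.4493)·e^(0.0488·11/12) = 131.7707 × 1.045749 = 137.7991
Value (long) = (F − K)·e^(−rT) = (137.7991 − 122.90) × 0.956252 = 14.2473
Short position value = −(long value) = -HK$14.25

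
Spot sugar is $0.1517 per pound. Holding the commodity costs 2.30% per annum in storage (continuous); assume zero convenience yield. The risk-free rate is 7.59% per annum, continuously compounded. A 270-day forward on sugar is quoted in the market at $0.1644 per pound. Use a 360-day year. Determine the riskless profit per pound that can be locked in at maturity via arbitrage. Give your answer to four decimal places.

Fair forward: F* = S·e^(carry·T), with carry = (r + u) = 0.0759 + 0.0230 = 0.0989
F* = 0.1517 · e^(0.0989 × 270/360) = 0.1517 · e^0.074175 = 0.1517 × 1.076995 = $0.1634
Market $0.1644 > fair $0.1634: forward overpriced → cash-and-carry (buy spot, short the forward).
At maturity, profit = |F_mkt − F*| = |0.1644 − 0.1634| = $0.0010 per pound

$0.0010 per pound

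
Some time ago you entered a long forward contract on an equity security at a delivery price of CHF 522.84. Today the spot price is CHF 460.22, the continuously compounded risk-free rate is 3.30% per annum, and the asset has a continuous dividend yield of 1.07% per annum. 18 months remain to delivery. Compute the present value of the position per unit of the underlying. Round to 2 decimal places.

-CHF 44.70

Current fair forward for the remaining 18 months: F = S·e^((r − q)·T), (r − q) = 0.0330 − 0.0107 = 0.0223
F = 460.22 · e^(0.0223 × 18/12) = 460.22 × 1.034016 = 475.8748
Value of long forward = (F − K)·e^(−rT) = (475.8748 − 522.84) · e^(−0.0330·18/12)
= -46.9652 × 0.951705 = -44.70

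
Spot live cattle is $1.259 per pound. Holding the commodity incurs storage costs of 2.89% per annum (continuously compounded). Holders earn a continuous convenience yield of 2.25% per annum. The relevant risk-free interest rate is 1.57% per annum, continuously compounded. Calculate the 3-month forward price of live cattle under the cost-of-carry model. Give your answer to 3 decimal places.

Net carry = r + u − y = 0.0157 + 0.0289 − 0.0225 = 0.0221
F = S·e^((r+u−y)T) = 1.259 · e^(0.0221 × 3/12) = 1.259 · e^0.005525
= 1.259 × 1.005540 = $1.266 per pound

$1.266 per pound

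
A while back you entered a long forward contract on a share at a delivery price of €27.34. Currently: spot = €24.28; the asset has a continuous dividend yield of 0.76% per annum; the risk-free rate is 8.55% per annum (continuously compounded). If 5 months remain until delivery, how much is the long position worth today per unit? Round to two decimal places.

Current fair forward for the remaining 5 months: F = S·e^((r − q)·T), (r − q) = 0.0855 − 0.0076 = 0.0779
F = 24.28 · e^(0.0779 × 5/12) = 24.28 × 1.032991 = 25.0810
Value of long forward = (F − K)·e^(−rT) = (25.0810 − 27.34) · e^(−0.0855·5/12)
= -2.2590 × 0.965002 = -2.18

-€2.18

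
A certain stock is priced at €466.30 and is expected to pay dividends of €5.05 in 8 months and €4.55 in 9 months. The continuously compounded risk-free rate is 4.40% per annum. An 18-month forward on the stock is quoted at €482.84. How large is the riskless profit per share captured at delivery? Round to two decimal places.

PV(dividends) I = 5.05·e^(−0.0440·8/12) + 4.55·e^(−0.0440·9/12) = 9.3063
Fair forward F* = (S − I)·e^(rT) = (466.30 − 9.3063)·e^0.066000 = 456.9937 × 1.068227 = 488.1730
Market €482.84 < fair 488.1730: forward underpriced → reverse cash-and-carry (short the stock, invest proceeds at r, pay the dividends, go long the forward).
Profit at T = |F_mkt − F*| = |482.84 − 488.1730| = €5.33 per share

€5.33 per share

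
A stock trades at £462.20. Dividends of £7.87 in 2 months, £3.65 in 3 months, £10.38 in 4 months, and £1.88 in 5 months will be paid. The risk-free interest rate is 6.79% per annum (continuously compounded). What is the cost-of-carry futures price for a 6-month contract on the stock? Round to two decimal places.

£454.01

PV(dividends) I = 7.87·e^(−0.0679·2/12) + 3.65·e^(−0.0679·3/12) + 10.38·e^(−0.0679·4/12) + 1.88·e^(−0.0679·5/12)
I = 7.7814 + 3.5886 + 10.1477 + 1.8276 = 23.3453
F = (S − I)·e^(rT) = (462.20 − 23.3453) · e^(0.0679·6/12)
= 438.8547 · e^0.033950 = 438.8547 × 1.034533 = £454.01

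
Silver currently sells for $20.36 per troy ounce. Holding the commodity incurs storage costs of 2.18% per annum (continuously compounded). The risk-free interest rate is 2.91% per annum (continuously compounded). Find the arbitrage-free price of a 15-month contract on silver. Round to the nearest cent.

Net carry = r + u − y = 0.0291 + 0.0218 − 0.0000 = 0.0509
F = S·e^((r+u−y)T) = 20.36 · e^(0.0509 × 15/12) = 20.36 · e^0.063625
= 20.36 × 1.065693 = $21.70 per troy ounce

$21.70 per troy ounce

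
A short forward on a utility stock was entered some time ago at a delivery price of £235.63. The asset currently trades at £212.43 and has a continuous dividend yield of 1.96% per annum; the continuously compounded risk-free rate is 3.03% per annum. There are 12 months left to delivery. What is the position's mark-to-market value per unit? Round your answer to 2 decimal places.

£20.29

Current fair forward for the remaining 12 months: F = S·e^((r − q)·T), (r − q) = 0.0303 − 0.0196 = 0.0107
F = 212.43 · e^(0.0107 × 12/12) = 212.43 × 1.010757 = 214.7151
Value of long forward = (F − K)·e^(−rT) = (214.7151 − 235.63) · e^(−0.0303·12/12)
= -20.9149 × 0.970154 = -20.29
Short position value = −(long value) = £20.29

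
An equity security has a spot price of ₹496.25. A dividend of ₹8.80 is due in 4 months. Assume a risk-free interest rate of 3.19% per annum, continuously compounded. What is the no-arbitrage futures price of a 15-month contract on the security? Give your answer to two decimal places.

₹507.38

PV(dividends) I = 8.80·e^(−0.0319·4/12)
I = 8.7069
F = (S − I)·e^(rT) = (496.25 − 8.7069) · e^(0.0319·15/12)
= 487.5431 · e^0.039875 = 487.5431 × 1.040681 = ₹507.38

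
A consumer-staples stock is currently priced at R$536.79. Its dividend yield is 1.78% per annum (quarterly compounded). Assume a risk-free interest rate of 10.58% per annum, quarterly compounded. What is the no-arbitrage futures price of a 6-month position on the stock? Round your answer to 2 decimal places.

R$560.56

F = S · (1+r/4)^(4T) / (1+q/4)^(4T)
= 536.79 × 1.053600 / 1.008920 = 536.79 × 1.044285
F = R$560.56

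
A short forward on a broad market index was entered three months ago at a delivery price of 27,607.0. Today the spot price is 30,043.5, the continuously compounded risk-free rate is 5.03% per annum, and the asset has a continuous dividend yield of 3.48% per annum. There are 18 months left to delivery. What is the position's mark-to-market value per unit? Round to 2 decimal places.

Current fair forward for the remaining 18 months: F = S·e^((r − q)·T), (r − q) = 0.0503 − 0.0348 = 0.0155
F = 30043.5 · e^(0.0155 × 18/12) = 30043.5 × 1.02352239 = 30750.1949
Value of long forward = (F − K)·e^(−rT) = (30750.1949 − 27607.0) · e^(−0.0503·18/12)
= 3143.1949 × 0.92732610 = 2914.77
Short position value = −(long value) = -2914.77

-2914.77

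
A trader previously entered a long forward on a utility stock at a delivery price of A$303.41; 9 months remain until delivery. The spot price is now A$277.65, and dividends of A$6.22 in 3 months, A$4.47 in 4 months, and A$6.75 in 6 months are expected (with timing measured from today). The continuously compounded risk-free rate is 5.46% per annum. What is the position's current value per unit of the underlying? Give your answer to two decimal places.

-A$30.68

PV(remaining dividends) I = 6.22·e^(−0.0546·3/12) + 4.47·e^(−0.0546·4/12) + 6.75·e^(−0.0546·6/12) = 17.0933
Current forward F = (S − I)·e^(rT) = (277.65 − 17.0933)·e^(0.0546·9/12) = 260.5567 × 1.041800 = 271.4480
Value (long) = (F − K)·e^(−rT) = (271.4480 − 303.41) × 0.959877 = -30.6796
Value = -A$30.68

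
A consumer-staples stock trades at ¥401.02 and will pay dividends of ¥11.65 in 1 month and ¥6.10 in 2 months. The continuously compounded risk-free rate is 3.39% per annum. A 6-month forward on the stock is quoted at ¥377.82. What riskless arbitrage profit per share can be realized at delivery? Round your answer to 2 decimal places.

¥12.07 per share

PV(dividends) I = 11.65·e^(−0.0339·1/12) + 6.10·e^(−0.0339·2/12) = 17.6828
Fair forward F* = (S − I)·e^(rT) = (401.02 − 17.6828)·e^0.016950 = 383.3372 × 1.017094 = 389.8900
Market ¥377.82 < fair 389.8900: forward underpriced → reverse cash-and-carry (short the stock, invest proceeds at r, pay the dividends, go long the forward).
Profit at T = |F_mkt − F*| = |377.82 − 389.8900| = ¥12.07 per share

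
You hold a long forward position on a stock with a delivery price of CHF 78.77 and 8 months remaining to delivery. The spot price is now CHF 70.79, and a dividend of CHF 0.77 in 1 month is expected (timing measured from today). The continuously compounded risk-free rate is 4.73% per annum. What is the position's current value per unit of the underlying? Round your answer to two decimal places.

PV(remaining dividends) I = 0.77·e^(−0.0473·1/12) = 0.7670
Current forward F = (S − I)·e^(rT) = (70.79 − 0.7670)·e^(0.0473·8/12) = 70.0230 × 1.032036 = 72.2663
Value (long) = (F − K)·e^(−rT) = (72.2663 − 78.77) × 0.968959 = -6.3018
Value = -CHF 6.30

-CHF 6.30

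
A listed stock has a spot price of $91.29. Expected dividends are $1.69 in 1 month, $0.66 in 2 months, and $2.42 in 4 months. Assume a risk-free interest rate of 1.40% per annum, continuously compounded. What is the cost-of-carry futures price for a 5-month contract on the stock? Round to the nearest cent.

$87.04

PV(dividends) I = 1.69·e^(−0.0140·1/12) + 0.66·e^(−0.0140·2/12) + 2.42·e^(−0.0140·4/12)
I = 1.6880 + 0.6585 + 2.4087 = 4.7552
F = (S − I)·e^(rT) = (91.29 − 4.7552) · e^(0.0140·5/12)
= 86.5348 · e^0.005833 = 86.5348 × 1.005850 = $87.04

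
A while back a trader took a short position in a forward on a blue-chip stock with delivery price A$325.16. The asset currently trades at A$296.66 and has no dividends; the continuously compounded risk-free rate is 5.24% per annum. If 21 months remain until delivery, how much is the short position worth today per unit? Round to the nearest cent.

A$0.01

Current fair forward for the remaining 21 months: F = S·e^(r·T), r = 0.0524
F = 296.66 · e^(0.0524 × 21/12) = 296.66 × 1.096036 = 325.1500
Value of long forward = (F − K)·e^(−rT) = (325.1500 − 325.16) · e^(−0.0524·21/12)
= -0.0100 × 0.912379 = -0.01
Short position value = −(long value) = A$0.01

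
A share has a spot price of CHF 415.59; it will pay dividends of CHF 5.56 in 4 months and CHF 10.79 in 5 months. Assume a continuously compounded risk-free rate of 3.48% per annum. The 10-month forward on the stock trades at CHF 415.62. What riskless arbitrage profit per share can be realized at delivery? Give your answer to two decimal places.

PV(dividends) I = 5.56·e^(−0.0348·4/12) + 10.79·e^(−0.0348·5/12) = 16.1306
Fair forward F* = (S − I)·e^(rT) = (415.59 − 16.1306)·e^0.029000 = 399.4594 × 1.029425 = 411.2135
Market CHF 415.62 > fair 411.2135: forward overpriced → cash-and-carry (borrow at r, buy the stock and collect the dividends, short the forward).
Profit at T = |F_mkt − F*| = |415.62 − 411.2135| = CHF 4.41 per share

CHF 4.41 per share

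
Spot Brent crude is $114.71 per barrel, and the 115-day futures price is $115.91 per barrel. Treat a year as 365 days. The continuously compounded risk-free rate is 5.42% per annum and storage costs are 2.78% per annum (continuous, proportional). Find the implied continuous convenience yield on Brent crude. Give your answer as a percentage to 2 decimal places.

F = S·e^((r+u−y)T) ⇒ (r+u−y) = ln(F/S)/T
ln(115.91/114.71) = 0.010407; /T ⇒ 0.033031
y = r + u − ln(F/S)/T = 0.0542 + 0.0278 − 0.033031 = 0.048969
y = 4.90%

4.90%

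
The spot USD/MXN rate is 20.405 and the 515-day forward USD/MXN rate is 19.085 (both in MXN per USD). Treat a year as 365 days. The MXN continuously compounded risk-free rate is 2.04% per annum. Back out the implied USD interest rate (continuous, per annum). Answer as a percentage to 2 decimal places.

6.78%

F = S·e^((r_MXN − r_USD)T) ⇒ r_USD = r_MXN − ln(F/S)/T
ln(19.085/20.405) = -0.066877; /(515/365) = -0.047398
r_USD = 0.0204 + 0.047398 = 0.067798
r_USD = 6.78%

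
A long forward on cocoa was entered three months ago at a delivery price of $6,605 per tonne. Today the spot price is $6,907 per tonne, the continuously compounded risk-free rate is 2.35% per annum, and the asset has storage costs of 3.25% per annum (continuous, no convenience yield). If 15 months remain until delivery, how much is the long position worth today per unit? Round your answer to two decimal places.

$779.57 per tonne

Current fair forward for the remaining 15 months: F = S·e^((r + u)·T), (r + u) = 0.0235 + 0.0325 = 0.0560
F = 6907 · e^(0.0560 × 15/12) = 6907 × 1.07250818 = 7407.8140
Value of long forward = (F − K)·e^(−rT) = (7407.8140 − 6605) · e^(−0.0235·15/12)
= 802.8140 × 0.97105225 = 779.57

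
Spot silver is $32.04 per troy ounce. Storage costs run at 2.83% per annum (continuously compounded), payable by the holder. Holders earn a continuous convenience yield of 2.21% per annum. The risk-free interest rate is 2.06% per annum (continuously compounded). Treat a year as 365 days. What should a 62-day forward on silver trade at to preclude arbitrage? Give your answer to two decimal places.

Net carry = r + u − y = 0.0206 + 0.0283 − 0.0221 = 0.0268
F = S·e^((r+u−y)T) = 32.04 · e^(0.0268 × 62/365) = 32.04 · e^0.004552
= 32.04 × 1.004562 = $32.19 per troy ounce

$32.19 per troy ounce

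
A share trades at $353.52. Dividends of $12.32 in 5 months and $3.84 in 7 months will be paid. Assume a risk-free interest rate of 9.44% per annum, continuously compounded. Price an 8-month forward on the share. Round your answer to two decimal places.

$360.00

PV(dividends) I = 12.32·e^(−0.0944·5/12) + 3.84·e^(−0.0944·7/12)
I = 11.8448 + 3.6343 = 15.4791
F = (S − I)·e^(rT) = (353.52 − 15.4791) · e^(0.0944·8/12)
= 338.0409 · e^0.062933 = 338.0409 × 1.064955 = $360.00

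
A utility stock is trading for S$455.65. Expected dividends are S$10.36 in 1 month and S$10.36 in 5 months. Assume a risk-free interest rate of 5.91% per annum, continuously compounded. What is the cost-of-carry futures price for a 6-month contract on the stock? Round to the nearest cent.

PV(dividends) I = 10.36·e^(−0.0591·1/12) + 10.36·e^(−0.0591·5/12)
I = 10.3091 + 10.1080 = 20.4171
F = (S − I)·e^(rT) = (455.65 − 20.4171) · e^(0.0591·6/12)
= 435.2329 · e^0.029550 = 435.2329 × 1.029991 = S$448.29

S$448.29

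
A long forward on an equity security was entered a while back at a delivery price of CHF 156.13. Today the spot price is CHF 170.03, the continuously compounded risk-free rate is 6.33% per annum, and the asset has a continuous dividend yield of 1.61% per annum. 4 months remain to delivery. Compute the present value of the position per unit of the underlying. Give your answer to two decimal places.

Current fair forward for the remaining 4 months: F = S·e^((r − q)·T), (r − q) = 0.0633 − 0.0161 = 0.0472
F = 170.03 · e^(0.0472 × 4/12) = 170.03 × 1.015858 = 172.7263
Value of long forward = (F − K)·e^(−rT) = (172.7263 − 156.13) · e^(−0.0633·4/12)
= 16.5963 × 0.979121 = 16.25

CHF 16.25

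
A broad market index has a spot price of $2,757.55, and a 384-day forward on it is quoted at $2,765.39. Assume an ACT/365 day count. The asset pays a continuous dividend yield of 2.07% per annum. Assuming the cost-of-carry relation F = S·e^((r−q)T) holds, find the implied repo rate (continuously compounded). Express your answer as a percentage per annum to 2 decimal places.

From F = S·e^((r−q)T): (r − q) = ln(F/S)/T
ln(2765.39/2757.55) = ln(1.002843) = 0.002839
(r − q) = 0.002839 / (384/365) = 0.002699
r = ln(F/S)/T + q = 0.002699 + 0.0207 = 0.023399
r = 2.34%

2.34%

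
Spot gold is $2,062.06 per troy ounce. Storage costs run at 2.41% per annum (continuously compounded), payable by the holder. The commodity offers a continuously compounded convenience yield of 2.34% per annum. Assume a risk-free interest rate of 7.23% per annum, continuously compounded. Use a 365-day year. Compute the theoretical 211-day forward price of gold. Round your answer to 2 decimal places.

$2,150.94 per troy ounce

Net carry = r + u − y = 0.0723 + 0.0241 − 0.0234 = 0.0730
F = S·e^((r+u−y)T) = 2062.06 · e^(0.0730 × 211/365) = 2062.06 · e^0.04220000
= 2062.06 × 1.04310308 = $2,150.94 per troy ounce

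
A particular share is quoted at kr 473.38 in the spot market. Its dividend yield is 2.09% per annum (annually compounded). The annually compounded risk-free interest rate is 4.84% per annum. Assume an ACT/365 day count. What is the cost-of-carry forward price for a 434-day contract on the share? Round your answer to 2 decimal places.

F = S · (1+r)^T / (1+q)^T
= 473.38 × 1.057809 / 1.024900 = 473.38 × 1.032109
F = kr 488.58

kr 488.58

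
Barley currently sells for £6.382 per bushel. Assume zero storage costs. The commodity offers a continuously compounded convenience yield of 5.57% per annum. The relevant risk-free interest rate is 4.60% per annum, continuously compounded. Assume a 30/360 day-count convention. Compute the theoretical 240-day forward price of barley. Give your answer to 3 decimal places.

£6.341 per bushel

Net carry = r + u − y = 0.0460 + 0.0000 − 0.0557 = -0.0097
F = S·e^((r+u−y)T) = 6.382 · e^(-0.0097 × 240/360) = 6.382 · e^-0.006467
= 6.382 × 0.993554 = £6.341 per bushel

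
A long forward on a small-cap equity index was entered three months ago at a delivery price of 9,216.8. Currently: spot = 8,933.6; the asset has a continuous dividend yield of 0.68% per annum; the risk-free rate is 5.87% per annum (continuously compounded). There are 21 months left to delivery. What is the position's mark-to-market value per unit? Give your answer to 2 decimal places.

Current fair forward for the remaining 21 months: F = S·e^((r − q)·T), (r − q) = 0.0587 − 0.0068 = 0.0519
F = 8933.6 · e^(0.0519 × 21/12) = 8933.6 × 1.09507735 = 9782.9830
Value of long forward = (F − K)·e^(−rT) = (9782.9830 − 9216.8) · e^(−0.0587·21/12)
= 566.1830 × 0.90237509 = 510.91

510.91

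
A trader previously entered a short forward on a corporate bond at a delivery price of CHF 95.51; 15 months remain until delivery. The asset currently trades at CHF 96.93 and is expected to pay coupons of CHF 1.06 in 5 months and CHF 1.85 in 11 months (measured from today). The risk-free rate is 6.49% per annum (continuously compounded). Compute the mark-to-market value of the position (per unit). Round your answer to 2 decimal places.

-CHF 6.09

PV(remaining coupons) I = 1.06·e^(−0.0649·5/12) + 1.85·e^(−0.0649·11/12) = 2.7749
Current forward F = (S − I)·e^(rT) = (96.93 − 2.7749)·e^(0.0649·15/12) = 94.1551 × 1.084506 = 102.1118
Value (long) = (F − K)·e^(−rT) = (102.1118 − 95.51) × 0.922078 = 6.0874
Short position value = −(long value) = -CHF 6.09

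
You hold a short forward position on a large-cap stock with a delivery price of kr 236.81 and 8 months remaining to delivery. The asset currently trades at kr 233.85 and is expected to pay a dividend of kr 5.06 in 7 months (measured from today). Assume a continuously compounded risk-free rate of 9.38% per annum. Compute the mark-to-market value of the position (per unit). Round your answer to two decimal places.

PV(remaining dividends) I = 5.06·e^(−0.0938·7/12) = 4.7906
Current forward F = (S − I)·e^(rT) = (233.85 − 4.7906)·e^(0.0938·8/12) = 229.0594 × 1.064530 = 243.8406
Value (long) = (F − K)·e^(−rT) = (243.8406 − 236.81) × 0.939382 = 6.6044
Short position value = −(long value) = -kr 6.60

-kr 6.60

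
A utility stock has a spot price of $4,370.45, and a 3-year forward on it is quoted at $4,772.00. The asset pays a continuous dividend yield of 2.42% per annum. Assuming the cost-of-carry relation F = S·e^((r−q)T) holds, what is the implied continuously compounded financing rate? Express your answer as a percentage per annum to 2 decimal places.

From F = S·e^((r−q)T): (r − q) = ln(F/S)/T
ln(4772.00/4370.45) = ln(1.091878) = 0.087899
(r − q) = 0.087899 / (3) = 0.029300
r = ln(F/S)/T + q = 0.029300 + 0.0242 = 0.053500
r = 5.35%

5.35%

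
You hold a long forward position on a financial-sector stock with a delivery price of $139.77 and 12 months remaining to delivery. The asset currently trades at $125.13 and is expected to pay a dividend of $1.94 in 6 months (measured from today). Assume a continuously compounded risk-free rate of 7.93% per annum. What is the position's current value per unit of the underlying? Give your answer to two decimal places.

-$5.85

PV(remaining dividends) I = 1.94·e^(−0.0793·6/12) = 1.8646
Current forward F = (S − I)·e^(rT) = (125.13 − 1.8646)·e^(0.0793·12/12) = 123.2654 × 1.082529 = 133.4384
Value (long) = (F − K)·e^(−rT) = (133.4384 − 139.77) × 0.923763 = -5.8489
Value = -$5.85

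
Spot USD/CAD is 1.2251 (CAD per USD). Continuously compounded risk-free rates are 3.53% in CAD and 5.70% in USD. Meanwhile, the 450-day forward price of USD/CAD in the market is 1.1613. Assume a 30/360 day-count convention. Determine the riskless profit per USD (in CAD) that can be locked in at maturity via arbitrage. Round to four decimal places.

0.0310 per USD (in CAD)

Fair forward: F* = S·e^(carry·T), with carry = (r_CAD − r_USD) = 0.0353 − 0.0570 = -0.0217
F* = 1.2251 · e^(-0.0217 × 450/360) = 1.2251 · e^-0.027125 = 1.2251 × 0.973240 = 1.1923
Market 1.1613 < fair 1.1923: forward underpriced → reverse cash-and-carry (short spot, go long the forward).
At maturity, profit = |F_mkt − F*| = |1.1613 − 1.1923| = 0.0310 per USD (in CAD)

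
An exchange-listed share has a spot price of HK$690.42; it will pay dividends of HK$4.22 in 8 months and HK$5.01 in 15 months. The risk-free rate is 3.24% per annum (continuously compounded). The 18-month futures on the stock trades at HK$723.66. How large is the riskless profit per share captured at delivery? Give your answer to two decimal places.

PV(dividends) I = 4.22·e^(−0.0324·8/12) + 5.01·e^(−0.0324·15/12) = 8.9410
Fair futures F* = (S − I)·e^(rT) = (690.42 − 8.9410)·e^0.048600 = 681.4790 × 1.049800 = 715.4167
Market HK$723.66 > fair 715.4167: forward overpriced → cash-and-carry (borrow at r, buy the stock and collect the dividends, short the forward).
Profit at T = |F_mkt − F*| = |723.66 − 715.4167| = HK$8.24 per share

HK$8.24 per share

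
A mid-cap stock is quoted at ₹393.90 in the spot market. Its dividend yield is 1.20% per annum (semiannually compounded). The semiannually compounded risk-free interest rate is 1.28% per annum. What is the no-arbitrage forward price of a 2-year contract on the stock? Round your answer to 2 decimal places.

₹394.53

F = S · (1+r/2)^(2T) / (1+q/2)^(2T)
= 393.90 × 1.025847 / 1.024217 = 393.90 × 1.001591
F = ₹394.53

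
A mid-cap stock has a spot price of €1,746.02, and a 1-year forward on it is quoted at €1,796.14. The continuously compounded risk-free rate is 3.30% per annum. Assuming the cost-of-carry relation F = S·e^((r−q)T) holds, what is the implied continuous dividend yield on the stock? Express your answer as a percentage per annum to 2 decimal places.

From F = S·e^((r−q)T): (r − q) = ln(F/S)/T
ln(1796.14/1746.02) = ln(1.028705) = 0.028301
(r − q) = 0.028301 / (1) = 0.028301
q = r − ln(F/S)/T = 0.0330 − 0.028301 = 0.004699
q = 0.47%

0.47%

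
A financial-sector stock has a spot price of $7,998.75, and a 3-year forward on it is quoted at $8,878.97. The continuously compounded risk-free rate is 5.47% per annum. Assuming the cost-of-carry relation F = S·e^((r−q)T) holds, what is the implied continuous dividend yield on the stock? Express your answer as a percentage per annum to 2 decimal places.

From F = S·e^((r−q)T): (r − q) = ln(F/S)/T
ln(8878.97/7998.75) = ln(1.110045) = 0.104401
(r − q) = 0.104401 / (3) = 0.034800
q = r − ln(F/S)/T = 0.0547 − 0.034800 = 0.019900
q = 1.99%

1.99%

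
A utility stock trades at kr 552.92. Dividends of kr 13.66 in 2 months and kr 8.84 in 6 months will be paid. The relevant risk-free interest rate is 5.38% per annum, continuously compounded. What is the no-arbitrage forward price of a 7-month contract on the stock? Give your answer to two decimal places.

PV(dividends) I = 13.66·e^(−0.0538·2/12) + 8.84·e^(−0.0538·6/12)
I = 13.5381 + 8.6054 = 22.1435
F = (S − I)·e^(rT) = (552.92 − 22.1435) · e^(0.0538·7/12)
= 530.7765 · e^0.031383 = 530.7765 × 1.031881 = kr 547.70

kr 547.70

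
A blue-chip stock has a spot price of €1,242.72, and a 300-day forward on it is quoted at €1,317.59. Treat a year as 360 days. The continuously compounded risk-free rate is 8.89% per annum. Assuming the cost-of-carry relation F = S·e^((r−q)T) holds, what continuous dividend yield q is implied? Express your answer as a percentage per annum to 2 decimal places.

From F = S·e^((r−q)T): (r − q) = ln(F/S)/T
ln(1317.59/1242.72) = ln(1.060247) = 0.058502
(r − q) = 0.058502 / (300/360) = 0.070202
q = r − ln(F/S)/T = 0.0889 − 0.070202 = 0.018698
q = 1.87%

1.87%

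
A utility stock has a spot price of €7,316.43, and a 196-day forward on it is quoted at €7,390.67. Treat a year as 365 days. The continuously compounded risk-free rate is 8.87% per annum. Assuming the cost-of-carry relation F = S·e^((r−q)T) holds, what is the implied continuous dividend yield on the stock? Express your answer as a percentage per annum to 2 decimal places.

From F = S·e^((r−q)T): (r − q) = ln(F/S)/T
ln(7390.67/7316.43) = ln(1.010147) = 0.010096
(r − q) = 0.010096 / (196/365) = 0.018801
q = r − ln(F/S)/T = 0.0887 − 0.018801 = 0.069899
q = 6.99%

6.99%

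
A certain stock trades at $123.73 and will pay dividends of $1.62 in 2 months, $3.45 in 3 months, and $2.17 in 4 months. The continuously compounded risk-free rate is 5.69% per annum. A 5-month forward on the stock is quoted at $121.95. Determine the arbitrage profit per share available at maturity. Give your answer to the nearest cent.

$2.56 per share

PV(dividends) I = 1.62·e^(−0.0569·2/12) + 3.45·e^(−0.0569·3/12) + 2.17·e^(−0.0569·4/12) = 7.1352
Fair forward F* = (S − I)·e^(rT) = (123.73 − 7.1352)·e^0.023708 = 116.5948 × 1.023991 = 119.3920
Market $121.95 > fair 119.3920: forward overpriced → cash-and-carry (borrow at r, buy the stock and collect the dividends, short the forward).
Profit at T = |F_mkt − F*| = |121.95 − 119.3920| = $2.56 per share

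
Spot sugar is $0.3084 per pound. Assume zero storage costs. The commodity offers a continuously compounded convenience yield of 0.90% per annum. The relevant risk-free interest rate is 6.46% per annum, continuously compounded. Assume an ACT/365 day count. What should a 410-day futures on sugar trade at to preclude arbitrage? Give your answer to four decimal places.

Net carry = r + u − y = 0.0646 + 0.0000 − 0.0090 = 0.0556
F = S·e^((r+u−y)T) = 0.3084 · e^(0.0556 × 410/365) = 0.3084 · e^0.062455
= 0.3084 × 1.064447 = $0.3283 per pound

$0.3283 per pound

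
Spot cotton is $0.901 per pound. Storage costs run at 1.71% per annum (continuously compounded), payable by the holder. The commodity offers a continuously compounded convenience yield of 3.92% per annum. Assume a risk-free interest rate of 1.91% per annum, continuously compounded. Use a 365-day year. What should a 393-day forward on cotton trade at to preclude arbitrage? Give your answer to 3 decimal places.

$0.898 per pound

Net carry = r + u − y = 0.0191 + 0.0171 − 0.0392 = -0.0030
F = S·e^((r+u−y)T) = 0.901 · e^(-0.0030 × 393/365) = 0.901 · e^-0.003230
= 0.901 × 0.996775 = $0.898 per pound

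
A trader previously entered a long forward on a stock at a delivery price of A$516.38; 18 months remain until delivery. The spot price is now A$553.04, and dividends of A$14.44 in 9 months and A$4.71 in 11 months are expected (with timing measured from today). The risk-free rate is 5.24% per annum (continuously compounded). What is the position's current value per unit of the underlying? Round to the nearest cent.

PV(remaining dividends) I = 14.44·e^(−0.0524·9/12) + 4.71·e^(−0.0524·11/12) = 18.3726
Current forward F = (S − I)·e^(rT) = (553.04 − 18.3726)·e^(0.0524·18/12) = 534.6674 × 1.081772 = 578.3882
Value (long) = (F − K)·e^(−rT) = (578.3882 − 516.38) × 0.924410 = 57.3210
Value = A$57.32

A$57.32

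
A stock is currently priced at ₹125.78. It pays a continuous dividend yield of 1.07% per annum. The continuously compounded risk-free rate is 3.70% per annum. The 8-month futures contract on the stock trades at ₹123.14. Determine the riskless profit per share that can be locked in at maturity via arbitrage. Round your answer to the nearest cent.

₹4.86 per share

Fair futures: F* = S·e^(carry·T), with carry = (r − q) = 0.0370 − 0.0107 = 0.0263
F* = 125.78 · e^(0.0263 × 8/12) = 125.78 · e^0.017533 = 125.78 × 1.017688 = ₹128.0048
Market ₹123.14 < fair ₹128.0048: forward underpriced → reverse cash-and-carry (short spot, go long the forward).
At maturity, profit = |F_mkt − F*| = |123.14 − 128.0048| = ₹4.86 per share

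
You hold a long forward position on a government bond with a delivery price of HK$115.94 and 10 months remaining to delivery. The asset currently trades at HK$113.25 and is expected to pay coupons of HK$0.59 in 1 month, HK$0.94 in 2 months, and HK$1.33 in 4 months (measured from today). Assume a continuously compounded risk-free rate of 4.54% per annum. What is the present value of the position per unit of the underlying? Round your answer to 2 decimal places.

-HK$1.22

PV(remaining coupons) I = 0.59·e^(−0.0454·1/12) + 0.94·e^(−0.0454·2/12) + 1.33·e^(−0.0454·4/12) = 2.8307
Current forward F = (S − I)·e^(rT) = (113.25 − 2.8307)·e^(0.0454·10/12) = 110.4193 × 1.038558 = 114.6768
Value (long) = (F − K)·e^(−rT) = (114.6768 − 115.94) × 0.962873 = -1.2163
Value = -HK$1.22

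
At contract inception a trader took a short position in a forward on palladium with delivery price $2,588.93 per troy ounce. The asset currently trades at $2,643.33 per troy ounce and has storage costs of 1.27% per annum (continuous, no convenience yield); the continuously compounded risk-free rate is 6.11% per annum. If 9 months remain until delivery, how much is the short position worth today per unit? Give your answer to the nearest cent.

-$195.66 per troy ounce

Current fair forward for the remaining 9 months: F = S·e^((r + u)·T), (r + u) = 0.0611 + 0.0127 = 0.0738
F = 2643.33 · e^(0.0738 × 9/12) = 2643.33 × 1.05691047 = 2793.7632
Value of long forward = (F − K)·e^(−rT) = (2793.7632 − 2588.93) · e^(−0.0611·9/12)
= 204.8332 × 0.95520911 = 195.66
Short position value = −(long value) = -$195.66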